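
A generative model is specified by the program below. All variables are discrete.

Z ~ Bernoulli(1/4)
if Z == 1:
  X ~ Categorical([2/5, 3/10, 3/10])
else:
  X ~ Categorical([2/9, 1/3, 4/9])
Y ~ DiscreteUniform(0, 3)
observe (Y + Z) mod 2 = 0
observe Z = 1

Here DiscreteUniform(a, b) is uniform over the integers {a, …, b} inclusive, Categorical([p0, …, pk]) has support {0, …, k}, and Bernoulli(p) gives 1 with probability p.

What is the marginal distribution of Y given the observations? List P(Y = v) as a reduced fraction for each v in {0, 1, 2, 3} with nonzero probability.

Enumerate traces; 6 have nonzero weight after conditioning:
  (Z=1, X=0, Y=1) weight 1/40
  (Z=1, X=0, Y=3) weight 1/40
  (Z=1, X=1, Y=1) weight 3/160
  (Z=1, X=1, Y=3) weight 3/160
  (Z=1, X=2, Y=1) weight 3/160
  (Z=1, X=2, Y=3) weight 3/160
Group by Y:
  weight(Y=1) = 1/16
  weight(Y=3) = 1/16
Total weight = 1/16 + 1/16 = 1/8
P(Y=1 | obs) = 1/16 / 1/8 = 1/2
P(Y=3 | obs) = 1/16 / 1/8 = 1/2

P(Y=1) = 1/2, P(Y=3) = 1/2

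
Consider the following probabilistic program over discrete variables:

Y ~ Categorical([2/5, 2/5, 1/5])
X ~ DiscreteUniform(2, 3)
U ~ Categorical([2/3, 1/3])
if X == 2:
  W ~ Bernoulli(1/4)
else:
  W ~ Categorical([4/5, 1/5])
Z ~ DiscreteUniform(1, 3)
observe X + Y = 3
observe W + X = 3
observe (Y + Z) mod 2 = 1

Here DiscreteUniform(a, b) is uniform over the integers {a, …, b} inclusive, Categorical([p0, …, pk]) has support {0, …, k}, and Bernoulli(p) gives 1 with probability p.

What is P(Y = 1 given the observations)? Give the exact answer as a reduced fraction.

Enumerate traces; 6 have nonzero weight after conditioning:
  (Y=0, X=3, U=0, W=0, Z=1) weight 8/225
  (Y=0, X=3, U=0, W=0, Z=3) weight 8/225
  (Y=0, X=3, U=1, W=0, Z=1) weight 4/225
  (Y=0, X=3, U=1, W=0, Z=3) weight 4/225
  (Y=1, X=2, U=0, W=1, Z=2) weight 1/90
  (Y=1, X=2, U=1, W=1, Z=2) weight 1/180
Group by Y:
  weight(Y=0) = 8/75
  weight(Y=1) = 1/60
Total weight = 8/75 + 1/60 = 37/300
P(Y=0 | obs) = 8/75 / 37/300 = 32/37
P(Y=1 | obs) = 1/60 / 37/300 = 5/37

P(Y = 1 | obs) = 5/37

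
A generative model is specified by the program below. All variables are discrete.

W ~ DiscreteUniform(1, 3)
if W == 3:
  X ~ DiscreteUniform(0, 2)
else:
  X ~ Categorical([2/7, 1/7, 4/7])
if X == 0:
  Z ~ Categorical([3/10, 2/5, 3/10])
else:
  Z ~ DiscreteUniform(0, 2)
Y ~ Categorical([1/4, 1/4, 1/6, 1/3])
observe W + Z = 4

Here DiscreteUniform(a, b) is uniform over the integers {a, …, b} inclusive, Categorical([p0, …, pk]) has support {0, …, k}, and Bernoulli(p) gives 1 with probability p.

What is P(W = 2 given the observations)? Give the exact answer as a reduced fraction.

P(W = 2 | obs) = 51/107

Enumerate traces; 24 have nonzero weight after conditioning:
  (W=2, X=0, Z=2, Y=0) weight 1/140
  (W=2, X=0, Z=2, Y=1) weight 1/140
  (W=2, X=0, Z=2, Y=2) weight 1/210
  (W=2, X=0, Z=2, Y=3) weight 1/105
  (W=2, X=1, Z=2, Y=0) weight 1/252
  (W=2, X=1, Z=2, Y=1) weight 1/252
  (W=2, X=1, Z=2, Y=2) weight 1/378
  (W=2, X=1, Z=2, Y=3) weight 1/189
  (W=3, X=0, Z=1, Y=0) weight 1/90
  … 15 more
Group by W:
  weight(W=2) = 34/315
  weight(W=3) = 16/135
Total weight = 34/315 + 16/135 = 214/945
P(W=2 | obs) = 34/315 / 214/945 = 51/107
P(W=3 | obs) = 16/135 / 214/945 = 56/107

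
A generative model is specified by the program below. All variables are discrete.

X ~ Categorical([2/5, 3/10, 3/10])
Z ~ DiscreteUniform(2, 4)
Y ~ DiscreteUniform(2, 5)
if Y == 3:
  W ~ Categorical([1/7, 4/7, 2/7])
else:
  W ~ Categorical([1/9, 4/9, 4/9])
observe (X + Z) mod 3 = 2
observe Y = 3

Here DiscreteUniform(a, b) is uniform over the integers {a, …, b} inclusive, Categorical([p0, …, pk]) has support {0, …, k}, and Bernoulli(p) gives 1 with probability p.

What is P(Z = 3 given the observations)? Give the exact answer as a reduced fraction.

Enumerate traces; 9 have nonzero weight after conditioning:
  (X=0, Z=2, Y=3, W=0) weight 1/210
  (X=0, Z=2, Y=3, W=1) weight 2/105
  (X=0, Z=2, Y=3, W=2) weight 1/105
  (X=1, Z=4, Y=3, W=0) weight 1/280
  (X=1, Z=4, Y=3, W=1) weight 1/70
  (X=1, Z=4, Y=3, W=2) weight 1/140
  (X=2, Z=3, Y=3, W=0) weight 1/280
  (X=2, Z=3, Y=3, W=1) weight 1/70
  … 1 more
Group by Z:
  weight(Z=2) = 1/30
  weight(Z=3) = 1/40
  weight(Z=4) = 1/40
Total weight = 1/30 + 1/40 + 1/40 = 1/12
P(Z=2 | obs) = 1/30 / 1/12 = 2/5
P(Z=3 | obs) = 1/40 / 1/12 = 3/10
P(Z=4 | obs) = 1/40 / 1/12 = 3/10

P(Z = 3 | obs) = 3/10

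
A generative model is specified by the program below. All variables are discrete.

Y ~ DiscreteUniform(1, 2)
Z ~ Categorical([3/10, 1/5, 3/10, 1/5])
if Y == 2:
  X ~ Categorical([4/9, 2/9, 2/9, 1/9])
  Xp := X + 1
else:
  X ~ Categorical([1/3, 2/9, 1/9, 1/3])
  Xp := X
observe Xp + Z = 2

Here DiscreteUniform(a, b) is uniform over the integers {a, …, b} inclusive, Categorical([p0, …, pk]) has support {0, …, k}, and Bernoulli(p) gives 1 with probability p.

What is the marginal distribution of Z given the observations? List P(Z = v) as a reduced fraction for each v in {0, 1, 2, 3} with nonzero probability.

Enumerate traces; 5 have nonzero weight after conditioning:
  (Y=1, Z=0, X=2) weight 1/60
  (Y=1, Z=1, X=1) weight 1/45
  (Y=1, Z=2, X=0) weight 1/20
  (Y=2, Z=0, X=1) weight 1/30
  (Y=2, Z=1, X=0) weight 2/45
Group by Z:
  weight(Z=0) = 1/20
  weight(Z=1) = 1/15
  weight(Z=2) = 1/20
Total weight = 1/20 + 1/15 + 1/20 = 1/6
P(Z=0 | obs) = 1/20 / 1/6 = 3/10
P(Z=1 | obs) = 1/15 / 1/6 = 2/5
P(Z=2 | obs) = 1/20 / 1/6 = 3/10

P(Z=0) = 3/10, P(Z=1) = 2/5, P(Z=2) = 3/10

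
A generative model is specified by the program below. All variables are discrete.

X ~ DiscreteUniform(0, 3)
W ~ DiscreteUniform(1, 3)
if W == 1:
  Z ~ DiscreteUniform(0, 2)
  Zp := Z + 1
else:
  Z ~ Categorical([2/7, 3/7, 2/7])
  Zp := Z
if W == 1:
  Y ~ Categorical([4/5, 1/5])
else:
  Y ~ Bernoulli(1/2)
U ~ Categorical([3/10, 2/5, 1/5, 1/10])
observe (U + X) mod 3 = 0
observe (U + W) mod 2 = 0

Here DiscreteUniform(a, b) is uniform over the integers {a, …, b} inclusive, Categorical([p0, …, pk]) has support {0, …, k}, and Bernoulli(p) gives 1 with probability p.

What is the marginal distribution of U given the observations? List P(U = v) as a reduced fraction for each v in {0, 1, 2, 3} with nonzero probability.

P(U=0) = 3/10, P(U=1) = 2/5, P(U=2) = 1/10, P(U=3) = 1/5

Enumerate traces; 54 have nonzero weight after conditioning:
  (X=0, W=1, Z=0, Y=0, U=3) weight 1/450
  (X=0, W=1, Z=0, Y=1, U=3) weight 1/1800
  (X=0, W=1, Z=1, Y=0, U=3) weight 1/450
  (X=0, W=1, Z=1, Y=1, U=3) weight 1/1800
  (X=0, W=1, Z=2, Y=0, U=3) weight 1/450
  (X=0, W=1, Z=2, Y=1, U=3) weight 1/1800
  (X=0, W=2, Z=0, Y=0, U=0) weight 1/280
  (X=0, W=2, Z=0, Y=1, U=0) weight 1/280
  (X=1, W=2, Z=0, Y=0, U=2) weight 1/420
  (X=2, W=1, Z=0, Y=0, U=1) weight 2/225
  … 44 more
Group by U:
  weight(U=0) = 1/20
  weight(U=1) = 1/15
  weight(U=2) = 1/60
  weight(U=3) = 1/30
Total weight = 1/20 + 1/15 + 1/60 + 1/30 = 1/6
P(U=0 | obs) = 1/20 / 1/6 = 3/10
P(U=1 | obs) = 1/15 / 1/6 = 2/5
P(U=2 | obs) = 1/60 / 1/6 = 1/10
P(U=3 | obs) = 1/30 / 1/6 = 1/5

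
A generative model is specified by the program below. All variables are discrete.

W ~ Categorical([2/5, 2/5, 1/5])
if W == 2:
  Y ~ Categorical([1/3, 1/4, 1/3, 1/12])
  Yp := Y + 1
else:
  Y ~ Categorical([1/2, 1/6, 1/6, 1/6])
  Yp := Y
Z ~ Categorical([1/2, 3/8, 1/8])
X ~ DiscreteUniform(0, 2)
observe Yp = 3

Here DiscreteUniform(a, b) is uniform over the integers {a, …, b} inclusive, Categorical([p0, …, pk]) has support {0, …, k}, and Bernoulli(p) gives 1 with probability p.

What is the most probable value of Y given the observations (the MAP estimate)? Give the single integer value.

Enumerate traces; 27 have nonzero weight after conditioning:
  (W=0, Y=3, Z=0, X=0) weight 1/90
  (W=0, Y=3, Z=0, X=1) weight 1/90
  (W=0, Y=3, Z=0, X=2) weight 1/90
  (W=0, Y=3, Z=1, X=0) weight 1/120
  (W=0, Y=3, Z=1, X=1) weight 1/120
  (W=0, Y=3, Z=1, X=2) weight 1/120
  (W=0, Y=3, Z=2, X=0) weight 1/360
  (W=0, Y=3, Z=2, X=1) weight 1/360
  (W=2, Y=2, Z=0, X=0) weight 1/90
  … 18 more
Group by Y:
  weight(Y=2) = 1/15
  weight(Y=3) = 2/15
Total weight = 1/15 + 2/15 = 1/5
P(Y=2 | obs) = 1/15 / 1/5 = 1/3
P(Y=3 | obs) = 2/15 / 1/5 = 2/3
argmax = 3

argmax_v P(Y = v | obs) = 3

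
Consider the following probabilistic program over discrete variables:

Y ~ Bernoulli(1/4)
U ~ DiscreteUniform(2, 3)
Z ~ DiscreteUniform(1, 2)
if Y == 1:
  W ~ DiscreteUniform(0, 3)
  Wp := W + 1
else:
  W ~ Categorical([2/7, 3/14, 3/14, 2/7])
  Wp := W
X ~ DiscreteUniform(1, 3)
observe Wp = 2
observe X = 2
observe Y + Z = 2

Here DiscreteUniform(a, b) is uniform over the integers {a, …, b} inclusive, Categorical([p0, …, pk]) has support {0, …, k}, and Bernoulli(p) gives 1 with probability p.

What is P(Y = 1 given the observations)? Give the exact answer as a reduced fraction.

Enumerate traces; 4 have nonzero weight after conditioning:
  (Y=0, U=2, Z=2, W=2, X=2) weight 3/224
  (Y=0, U=3, Z=2, W=2, X=2) weight 3/224
  (Y=1, U=2, Z=1, W=1, X=2) weight 1/192
  (Y=1, U=3, Z=1, W=1, X=2) weight 1/192
Group by Y:
  weight(Y=0) = 3/112
  weight(Y=1) = 1/96
Total weight = 3/112 + 1/96 = 25/672
P(Y=0 | obs) = 3/112 / 25/672 = 18/25
P(Y=1 | obs) = 1/96 / 25/672 = 7/25

P(Y = 1 | obs) = 7/25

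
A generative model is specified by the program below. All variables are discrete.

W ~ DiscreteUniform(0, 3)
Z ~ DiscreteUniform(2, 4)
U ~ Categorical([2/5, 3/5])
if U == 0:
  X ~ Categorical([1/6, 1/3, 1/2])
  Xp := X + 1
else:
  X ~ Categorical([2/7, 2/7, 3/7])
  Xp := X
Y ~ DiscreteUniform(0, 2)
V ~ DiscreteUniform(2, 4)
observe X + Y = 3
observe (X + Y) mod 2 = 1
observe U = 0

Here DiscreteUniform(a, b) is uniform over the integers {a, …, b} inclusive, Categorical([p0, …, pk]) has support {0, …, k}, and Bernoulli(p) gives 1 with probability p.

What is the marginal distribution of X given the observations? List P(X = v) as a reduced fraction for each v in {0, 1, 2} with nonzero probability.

P(X=1) = 2/5, P(X=2) = 3/5

Enumerate traces; 72 have nonzero weight after conditioning:
  (W=0, Z=2, U=0, X=1, Y=2, V=2) weight 1/810
  (W=0, Z=2, U=0, X=1, Y=2, V=3) weight 1/810
  (W=0, Z=2, U=0, X=1, Y=2, V=4) weight 1/810
  (W=0, Z=2, U=0, X=2, Y=1, V=2) weight 1/540
  (W=0, Z=2, U=0, X=2, Y=1, V=3) weight 1/540
  (W=0, Z=2, U=0, X=2, Y=1, V=4) weight 1/540
  (W=0, Z=3, U=0, X=1, Y=2, V=2) weight 1/810
  (W=0, Z=3, U=0, X=1, Y=2, V=3) weight 1/810
  … 64 more
Group by X:
  weight(X=1) = 2/45
  weight(X=2) = 1/15
Total weight = 2/45 + 1/15 = 1/9
P(X=1 | obs) = 2/45 / 1/9 = 2/5
P(X=2 | obs) = 1/15 / 1/9 = 3/5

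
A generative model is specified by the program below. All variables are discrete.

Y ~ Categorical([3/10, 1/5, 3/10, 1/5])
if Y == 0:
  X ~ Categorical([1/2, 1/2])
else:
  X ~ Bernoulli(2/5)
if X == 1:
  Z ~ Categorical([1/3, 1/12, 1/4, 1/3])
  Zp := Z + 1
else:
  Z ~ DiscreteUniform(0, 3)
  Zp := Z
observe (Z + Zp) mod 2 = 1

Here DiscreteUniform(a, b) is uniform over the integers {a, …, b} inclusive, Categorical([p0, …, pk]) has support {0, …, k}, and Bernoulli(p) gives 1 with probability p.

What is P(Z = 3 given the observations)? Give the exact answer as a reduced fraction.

P(Z = 3 | obs) = 1/3

Enumerate traces; 16 have nonzero weight after conditioning:
  (Y=0, X=1, Z=0) weight 1/20
  (Y=0, X=1, Z=1) weight 1/80
  (Y=0, X=1, Z=2) weight 3/80
  (Y=0, X=1, Z=3) weight 1/20
  (Y=1, X=1, Z=0) weight 2/75
  (Y=1, X=1, Z=1) weight 1/150
  (Y=1, X=1, Z=2) weight 1/50
  (Y=1, X=1, Z=3) weight 2/75
  … 8 more
Group by Z:
  weight(Z=0) = 43/300
  weight(Z=1) = 43/1200
  weight(Z=2) = 43/400
  weight(Z=3) = 43/300
Total weight = 43/300 + 43/1200 + 43/400 + 43/300 = 43/100
P(Z=0 | obs) = 43/300 / 43/100 = 1/3
P(Z=1 | obs) = 43/1200 / 43/100 = 1/12
P(Z=2 | obs) = 43/400 / 43/100 = 1/4
P(Z=3 | obs) = 43/300 / 43/100 = 1/3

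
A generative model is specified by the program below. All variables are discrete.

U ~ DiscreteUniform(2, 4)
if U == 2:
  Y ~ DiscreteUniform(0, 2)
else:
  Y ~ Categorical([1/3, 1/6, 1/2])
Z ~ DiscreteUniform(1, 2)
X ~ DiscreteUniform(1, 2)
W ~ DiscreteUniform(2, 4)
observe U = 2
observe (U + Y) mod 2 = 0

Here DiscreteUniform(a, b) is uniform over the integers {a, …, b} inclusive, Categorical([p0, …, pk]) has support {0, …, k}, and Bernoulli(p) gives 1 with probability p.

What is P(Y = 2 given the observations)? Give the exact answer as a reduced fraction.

Enumerate traces; 24 have nonzero weight after conditioning:
  (U=2, Y=0, Z=1, X=1, W=2) weight 1/108
  (U=2, Y=0, Z=1, X=1, W=3) weight 1/108
  (U=2, Y=0, Z=1, X=1, W=4) weight 1/108
  (U=2, Y=0, Z=1, X=2, W=2) weight 1/108
  (U=2, Y=0, Z=1, X=2, W=3) weight 1/108
  (U=2, Y=0, Z=1, X=2, W=4) weight 1/108
  (U=2, Y=0, Z=2, X=1, W=2) weight 1/108
  (U=2, Y=0, Z=2, X=1, W=3) weight 1/108
  (U=2, Y=2, Z=1, X=1, W=2) weight 1/108
  … 15 more
Group by Y:
  weight(Y=0) = 1/9
  weight(Y=2) = 1/9
Total weight = 1/9 + 1/9 = 2/9
P(Y=0 | obs) = 1/9 / 2/9 = 1/2
P(Y=2 | obs) = 1/9 / 2/9 = 1/2

P(Y = 2 | obs) = 1/2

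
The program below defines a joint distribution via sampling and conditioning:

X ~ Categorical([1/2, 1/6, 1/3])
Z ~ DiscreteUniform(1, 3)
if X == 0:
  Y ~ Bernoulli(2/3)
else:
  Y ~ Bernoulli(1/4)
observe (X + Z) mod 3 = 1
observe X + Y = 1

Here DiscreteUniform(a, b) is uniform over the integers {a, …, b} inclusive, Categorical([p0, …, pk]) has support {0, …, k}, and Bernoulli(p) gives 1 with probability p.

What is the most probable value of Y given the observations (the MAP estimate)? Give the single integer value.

Enumerate traces; 2 have nonzero weight after conditioning:
  (X=0, Z=1, Y=1) weight 1/9
  (X=1, Z=3, Y=0) weight 1/24
Group by Y:
  weight(Y=0) = 1/24
  weight(Y=1) = 1/9
Total weight = 1/24 + 1/9 = 11/72
P(Y=0 | obs) = 1/24 / 11/72 = 3/11
P(Y=1 | obs) = 1/9 / 11/72 = 8/11
argmax = 1

argmax_v P(Y = v | obs) = 1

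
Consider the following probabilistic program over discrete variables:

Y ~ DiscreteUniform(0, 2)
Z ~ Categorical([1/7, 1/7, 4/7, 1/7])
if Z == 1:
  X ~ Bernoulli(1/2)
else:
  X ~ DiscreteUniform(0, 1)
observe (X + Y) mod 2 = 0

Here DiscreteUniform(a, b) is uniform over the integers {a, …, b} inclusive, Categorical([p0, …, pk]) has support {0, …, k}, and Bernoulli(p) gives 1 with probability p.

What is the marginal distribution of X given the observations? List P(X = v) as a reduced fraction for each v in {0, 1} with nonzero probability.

P(X=0) = 2/3, P(X=1) = 1/3

Enumerate traces; 12 have nonzero weight after conditioning:
  (Y=0, Z=0, X=0) weight 1/42
  (Y=0, Z=1, X=0) weight 1/42
  (Y=0, Z=2, X=0) weight 2/21
  (Y=0, Z=3, X=0) weight 1/42
  (Y=1, Z=0, X=1) weight 1/42
  (Y=1, Z=1, X=1) weight 1/42
  (Y=1, Z=2, X=1) weight 2/21
  (Y=1, Z=3, X=1) weight 1/42
  … 4 more
Group by X:
  weight(X=0) = 1/3
  weight(X=1) = 1/6
Total weight = 1/3 + 1/6 = 1/2
P(X=0 | obs) = 1/3 / 1/2 = 2/3
P(X=1 | obs) = 1/6 / 1/2 = 1/3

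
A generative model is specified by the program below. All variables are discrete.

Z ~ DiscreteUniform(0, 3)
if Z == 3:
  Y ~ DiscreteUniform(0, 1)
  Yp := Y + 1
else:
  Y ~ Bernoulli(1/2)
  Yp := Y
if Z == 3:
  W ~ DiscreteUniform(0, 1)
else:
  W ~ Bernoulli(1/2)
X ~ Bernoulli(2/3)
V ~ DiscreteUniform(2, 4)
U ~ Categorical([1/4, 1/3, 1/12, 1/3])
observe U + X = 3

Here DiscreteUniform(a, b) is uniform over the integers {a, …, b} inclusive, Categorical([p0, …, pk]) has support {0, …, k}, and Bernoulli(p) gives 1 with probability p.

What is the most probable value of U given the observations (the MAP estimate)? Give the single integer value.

Enumerate traces; 96 have nonzero weight after conditioning:
  (Z=0, Y=0, W=0, X=0, V=2, U=3) weight 1/432
  (Z=0, Y=0, W=0, X=0, V=3, U=3) weight 1/432
  (Z=0, Y=0, W=0, X=0, V=4, U=3) weight 1/432
  (Z=0, Y=0, W=0, X=1, V=2, U=2) weight 1/864
  (Z=0, Y=0, W=0, X=1, V=3, U=2) weight 1/864
  (Z=0, Y=0, W=0, X=1, V=4, U=2) weight 1/864
  (Z=0, Y=0, W=1, X=0, V=2, U=3) weight 1/432
  (Z=0, Y=0, W=1, X=0, V=3, U=3) weight 1/432
  … 88 more
Group by U:
  weight(U=2) = 1/18
  weight(U=3) = 1/9
Total weight = 1/18 + 1/9 = 1/6
P(U=2 | obs) = 1/18 / 1/6 = 1/3
P(U=3 | obs) = 1/9 / 1/6 = 2/3
argmax = 3

argmax_v P(U = v | obs) = 3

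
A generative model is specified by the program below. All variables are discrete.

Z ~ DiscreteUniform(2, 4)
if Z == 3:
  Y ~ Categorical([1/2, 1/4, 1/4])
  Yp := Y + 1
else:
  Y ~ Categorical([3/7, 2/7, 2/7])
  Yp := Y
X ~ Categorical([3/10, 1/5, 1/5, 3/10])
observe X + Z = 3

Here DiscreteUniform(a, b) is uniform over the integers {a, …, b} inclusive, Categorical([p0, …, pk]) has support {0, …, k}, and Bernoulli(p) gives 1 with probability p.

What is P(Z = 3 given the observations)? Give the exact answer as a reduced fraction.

Enumerate traces; 6 have nonzero weight after conditioning:
  (Z=2, Y=0, X=1) weight 1/35
  (Z=2, Y=1, X=1) weight 2/105
  (Z=2, Y=2, X=1) weight 2/105
  (Z=3, Y=0, X=0) weight 1/20
  (Z=3, Y=1, X=0) weight 1/40
  (Z=3, Y=2, X=0) weight 1/40
Group by Z:
  weight(Z=2) = 1/15
  weight(Z=3) = 1/10
Total weight = 1/15 + 1/10 = 1/6
P(Z=2 | obs) = 1/15 / 1/6 = 2/5
P(Z=3 | obs) = 1/10 / 1/6 = 3/5

P(Z = 3 | obs) = 3/5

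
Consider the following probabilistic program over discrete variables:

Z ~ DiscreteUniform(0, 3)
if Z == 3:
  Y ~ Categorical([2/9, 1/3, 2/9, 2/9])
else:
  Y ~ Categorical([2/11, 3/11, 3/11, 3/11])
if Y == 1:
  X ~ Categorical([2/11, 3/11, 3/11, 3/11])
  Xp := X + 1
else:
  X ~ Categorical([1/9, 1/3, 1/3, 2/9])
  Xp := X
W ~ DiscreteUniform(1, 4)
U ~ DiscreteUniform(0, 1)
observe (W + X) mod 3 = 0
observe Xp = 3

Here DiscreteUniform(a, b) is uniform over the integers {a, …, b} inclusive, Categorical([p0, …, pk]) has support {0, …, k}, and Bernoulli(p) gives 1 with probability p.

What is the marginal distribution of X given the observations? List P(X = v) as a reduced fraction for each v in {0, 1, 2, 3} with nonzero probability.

P(X=2) = 513/1030, P(X=3) = 517/1030

Enumerate traces; 40 have nonzero weight after conditioning:
  (Z=0, Y=0, X=3, W=3, U=0) weight 1/792
  (Z=0, Y=0, X=3, W=3, U=1) weight 1/792
  (Z=0, Y=1, X=2, W=1, U=0) weight 9/3872
  (Z=0, Y=1, X=2, W=1, U=1) weight 9/3872
  (Z=0, Y=1, X=2, W=4, U=0) weight 9/3872
  (Z=0, Y=1, X=2, W=4, U=1) weight 9/3872
  (Z=0, Y=2, X=3, W=3, U=0) weight 1/528
  (Z=0, Y=2, X=3, W=3, U=1) weight 1/528
  … 32 more
Group by X:
  weight(X=2) = 19/484
  weight(X=3) = 47/1188
Total weight = 19/484 + 47/1188 = 515/6534
P(X=2 | obs) = 19/484 / 515/6534 = 513/1030
P(X=3 | obs) = 47/1188 / 515/6534 = 517/1030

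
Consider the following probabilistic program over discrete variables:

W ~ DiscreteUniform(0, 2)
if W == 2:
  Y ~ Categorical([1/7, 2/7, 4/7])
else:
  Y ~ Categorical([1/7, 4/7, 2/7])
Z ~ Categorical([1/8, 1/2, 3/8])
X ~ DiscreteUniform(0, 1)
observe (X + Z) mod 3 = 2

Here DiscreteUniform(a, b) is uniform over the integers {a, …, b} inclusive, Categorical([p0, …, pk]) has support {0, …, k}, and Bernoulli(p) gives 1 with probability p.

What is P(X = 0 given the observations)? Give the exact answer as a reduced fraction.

Enumerate traces; 18 have nonzero weight after conditioning:
  (W=0, Y=0, Z=1, X=1) weight 1/84
  (W=0, Y=0, Z=2, X=0) weight 1/112
  (W=0, Y=1, Z=1, X=1) weight 1/21
  (W=0, Y=1, Z=2, X=0) weight 1/28
  (W=0, Y=2, Z=1, X=1) weight 1/42
  (W=0, Y=2, Z=2, X=0) weight 1/56
  (W=1, Y=0, Z=1, X=1) weight 1/84
  (W=1, Y=0, Z=2, X=0) weight 1/112
  … 10 more
Group by X:
  weight(X=0) = 3/16
  weight(X=1) = 1/4
Total weight = 3/16 + 1/4 = 7/16
P(X=0 | obs) = 3/16 / 7/16 = 3/7
P(X=1 | obs) = 1/4 / 7/16 = 4/7

P(X = 0 | obs) = 3/7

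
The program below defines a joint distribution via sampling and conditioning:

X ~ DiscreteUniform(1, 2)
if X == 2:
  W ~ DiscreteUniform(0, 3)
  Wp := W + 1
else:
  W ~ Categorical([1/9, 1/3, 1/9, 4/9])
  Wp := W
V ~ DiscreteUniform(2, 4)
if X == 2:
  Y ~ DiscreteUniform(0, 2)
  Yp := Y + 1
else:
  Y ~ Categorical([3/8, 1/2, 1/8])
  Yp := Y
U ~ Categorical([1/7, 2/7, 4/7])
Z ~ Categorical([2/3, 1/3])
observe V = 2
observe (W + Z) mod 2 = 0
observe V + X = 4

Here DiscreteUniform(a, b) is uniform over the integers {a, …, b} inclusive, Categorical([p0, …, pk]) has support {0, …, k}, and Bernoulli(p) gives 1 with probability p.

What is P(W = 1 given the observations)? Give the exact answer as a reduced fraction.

P(W = 1 | obs) = 1/6

Enumerate traces; 36 have nonzero weight after conditioning:
  (X=2, W=0, V=2, Y=0, U=0, Z=0) weight 1/756
  (X=2, W=0, V=2, Y=0, U=1, Z=0) weight 1/378
  (X=2, W=0, V=2, Y=0, U=2, Z=0) weight 1/189
  (X=2, W=0, V=2, Y=1, U=0, Z=0) weight 1/756
  (X=2, W=0, V=2, Y=1, U=1, Z=0) weight 1/378
  (X=2, W=0, V=2, Y=1, U=2, Z=0) weight 1/189
  (X=2, W=0, V=2, Y=2, U=0, Z=0) weight 1/756
  (X=2, W=0, V=2, Y=2, U=1, Z=0) weight 1/378
  (X=2, W=1, V=2, Y=0, U=0, Z=1) weight 1/1512
  (X=2, W=2, V=2, Y=0, U=0, Z=0) weight 1/756
  … 26 more
Group by W:
  weight(W=0) = 1/36
  weight(W=1) = 1/72
  weight(W=2) = 1/36
  weight(W=3) = 1/72
Total weight = 1/36 + 1/72 + 1/36 + 1/72 = 1/12
P(W=0 | obs) = 1/36 / 1/12 = 1/3
P(W=1 | obs) = 1/72 / 1/12 = 1/6
P(W=2 | obs) = 1/36 / 1/12 = 1/3
P(W=3 | obs) = 1/72 / 1/12 = 1/6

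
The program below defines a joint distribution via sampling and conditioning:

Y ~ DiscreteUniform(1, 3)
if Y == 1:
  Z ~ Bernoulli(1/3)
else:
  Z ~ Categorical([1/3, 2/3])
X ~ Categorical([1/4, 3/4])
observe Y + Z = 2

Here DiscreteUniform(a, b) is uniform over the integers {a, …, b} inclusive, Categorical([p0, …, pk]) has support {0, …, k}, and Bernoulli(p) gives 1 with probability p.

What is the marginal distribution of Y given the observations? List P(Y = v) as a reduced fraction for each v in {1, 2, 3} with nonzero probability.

Enumerate traces; 4 have nonzero weight after conditioning:
  (Y=1, Z=1, X=0) weight 1/36
  (Y=1, Z=1, X=1) weight 1/12
  (Y=2, Z=0, X=0) weight 1/36
  (Y=2, Z=0, X=1) weight 1/12
Group by Y:
  weight(Y=1) = 1/9
  weight(Y=2) = 1/9
Total weight = 1/9 + 1/9 = 2/9
P(Y=1 | obs) = 1/9 / 2/9 = 1/2
P(Y=2 | obs) = 1/9 / 2/9 = 1/2

P(Y=1) = 1/2, P(Y=2) = 1/2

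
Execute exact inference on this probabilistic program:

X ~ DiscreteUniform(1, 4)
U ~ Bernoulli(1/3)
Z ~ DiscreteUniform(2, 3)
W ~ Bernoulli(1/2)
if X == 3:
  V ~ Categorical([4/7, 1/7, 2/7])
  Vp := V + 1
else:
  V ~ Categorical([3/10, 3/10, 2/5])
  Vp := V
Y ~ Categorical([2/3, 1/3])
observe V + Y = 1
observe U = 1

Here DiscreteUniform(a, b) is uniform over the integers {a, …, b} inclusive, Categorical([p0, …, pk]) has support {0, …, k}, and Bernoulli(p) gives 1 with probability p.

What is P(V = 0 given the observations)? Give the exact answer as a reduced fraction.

Enumerate traces; 32 have nonzero weight after conditioning:
  (X=1, U=1, Z=2, W=0, V=0, Y=1) weight 1/480
  (X=1, U=1, Z=2, W=0, V=1, Y=0) weight 1/240
  (X=1, U=1, Z=2, W=1, V=0, Y=1) weight 1/480
  (X=1, U=1, Z=2, W=1, V=1, Y=0) weight 1/240
  (X=1, U=1, Z=3, W=0, V=0, Y=1) weight 1/480
  (X=1, U=1, Z=3, W=0, V=1, Y=0) weight 1/240
  (X=1, U=1, Z=3, W=1, V=0, Y=1) weight 1/480
  (X=1, U=1, Z=3, W=1, V=1, Y=0) weight 1/240
  … 24 more
Group by V:
  weight(V=0) = 103/2520
  weight(V=1) = 73/1260
Total weight = 103/2520 + 73/1260 = 83/840
P(V=0 | obs) = 103/2520 / 83/840 = 103/249
P(V=1 | obs) = 73/1260 / 83/840 = 146/249

P(V = 0 | obs) = 103/249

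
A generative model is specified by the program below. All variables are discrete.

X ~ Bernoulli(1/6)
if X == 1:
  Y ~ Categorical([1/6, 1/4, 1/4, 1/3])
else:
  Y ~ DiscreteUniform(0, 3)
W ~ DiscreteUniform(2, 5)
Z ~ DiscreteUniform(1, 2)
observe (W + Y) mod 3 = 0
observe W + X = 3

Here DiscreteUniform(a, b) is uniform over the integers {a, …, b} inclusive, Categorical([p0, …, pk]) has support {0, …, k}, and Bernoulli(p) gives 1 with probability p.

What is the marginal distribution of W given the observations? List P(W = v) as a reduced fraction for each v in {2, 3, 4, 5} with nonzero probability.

Enumerate traces; 6 have nonzero weight after conditioning:
  (X=0, Y=0, W=3, Z=1) weight 5/192
  (X=0, Y=0, W=3, Z=2) weight 5/192
  (X=0, Y=3, W=3, Z=1) weight 5/192
  (X=0, Y=3, W=3, Z=2) weight 5/192
  (X=1, Y=1, W=2, Z=1) weight 1/192
  (X=1, Y=1, W=2, Z=2) weight 1/192
Group by W:
  weight(W=2) = 1/96
  weight(W=3) = 5/48
Total weight = 1/96 + 5/48 = 11/96
P(W=2 | obs) = 1/96 / 11/96 = 1/11
P(W=3 | obs) = 5/48 / 11/96 = 10/11

P(W=2) = 1/11, P(W=3) = 10/11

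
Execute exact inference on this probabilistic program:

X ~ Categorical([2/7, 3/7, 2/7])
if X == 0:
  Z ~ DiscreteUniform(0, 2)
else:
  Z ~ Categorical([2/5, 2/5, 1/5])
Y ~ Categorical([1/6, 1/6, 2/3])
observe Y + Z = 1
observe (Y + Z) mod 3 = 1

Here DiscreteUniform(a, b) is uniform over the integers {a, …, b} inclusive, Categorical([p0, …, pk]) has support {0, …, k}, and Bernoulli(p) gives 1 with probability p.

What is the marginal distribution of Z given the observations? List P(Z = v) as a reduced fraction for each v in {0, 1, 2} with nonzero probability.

Enumerate traces; 6 have nonzero weight after conditioning:
  (X=0, Z=0, Y=1) weight 1/63
  (X=0, Z=1, Y=0) weight 1/63
  (X=1, Z=0, Y=1) weight 1/35
  (X=1, Z=1, Y=0) weight 1/35
  (X=2, Z=0, Y=1) weight 2/105
  (X=2, Z=1, Y=0) weight 2/105
Group by Z:
  weight(Z=0) = 4/63
  weight(Z=1) = 4/63
Total weight = 4/63 + 4/63 = 8/63
P(Z=0 | obs) = 4/63 / 8/63 = 1/2
P(Z=1 | obs) = 4/63 / 8/63 = 1/2

P(Z=0) = 1/2, P(Z=1) = 1/2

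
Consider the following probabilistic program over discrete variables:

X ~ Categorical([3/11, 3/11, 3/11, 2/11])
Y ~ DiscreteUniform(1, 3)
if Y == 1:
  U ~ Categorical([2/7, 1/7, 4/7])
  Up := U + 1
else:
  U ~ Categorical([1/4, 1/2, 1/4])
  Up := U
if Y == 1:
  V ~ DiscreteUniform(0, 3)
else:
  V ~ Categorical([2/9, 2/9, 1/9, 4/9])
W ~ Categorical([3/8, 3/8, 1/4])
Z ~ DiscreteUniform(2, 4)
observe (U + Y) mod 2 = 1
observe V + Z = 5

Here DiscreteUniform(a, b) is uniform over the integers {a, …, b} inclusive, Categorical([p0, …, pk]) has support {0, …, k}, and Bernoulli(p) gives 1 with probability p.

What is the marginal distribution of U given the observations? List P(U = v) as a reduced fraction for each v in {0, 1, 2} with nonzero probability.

Enumerate traces; 180 have nonzero weight after conditioning:
  (X=0, Y=1, U=0, V=1, W=0, Z=4) weight 1/1232
  (X=0, Y=1, U=0, V=1, W=1, Z=4) weight 1/1232
  (X=0, Y=1, U=0, V=1, W=2, Z=4) weight 1/1848
  (X=0, Y=1, U=0, V=2, W=0, Z=3) weight 1/1232
  (X=0, Y=1, U=0, V=2, W=1, Z=3) weight 1/1232
  (X=0, Y=1, U=0, V=2, W=2, Z=3) weight 1/1848
  (X=0, Y=1, U=0, V=3, W=0, Z=2) weight 1/1232
  (X=0, Y=1, U=0, V=3, W=1, Z=2) weight 1/1232
  (X=0, Y=1, U=2, V=1, W=0, Z=4) weight 1/616
  (X=0, Y=2, U=1, V=1, W=0, Z=4) weight 1/792
  … 170 more
Group by U:
  weight(U=0) = 103/2268
  weight(U=1) = 7/162
  weight(U=2) = 157/2268
Total weight = 103/2268 + 7/162 + 157/2268 = 179/1134
P(U=0 | obs) = 103/2268 / 179/1134 = 103/358
P(U=1 | obs) = 7/162 / 179/1134 = 49/179
P(U=2 | obs) = 157/2268 / 179/1134 = 157/358

P(U=0) = 103/358, P(U=1) = 49/179, P(U=2) = 157/358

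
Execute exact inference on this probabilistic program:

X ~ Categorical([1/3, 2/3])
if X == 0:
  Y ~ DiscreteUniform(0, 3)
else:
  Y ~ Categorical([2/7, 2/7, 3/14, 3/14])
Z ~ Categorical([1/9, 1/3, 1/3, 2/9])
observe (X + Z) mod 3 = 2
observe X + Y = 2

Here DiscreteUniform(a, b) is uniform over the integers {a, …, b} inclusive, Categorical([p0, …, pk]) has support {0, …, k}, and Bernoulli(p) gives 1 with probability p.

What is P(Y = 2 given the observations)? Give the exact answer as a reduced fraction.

Enumerate traces; 2 have nonzero weight after conditioning:
  (X=0, Y=2, Z=2) weight 1/36
  (X=1, Y=1, Z=1) weight 4/63
Group by Y:
  weight(Y=1) = 4/63
  weight(Y=2) = 1/36
Total weight = 4/63 + 1/36 = 23/252
P(Y=1 | obs) = 4/63 / 23/252 = 16/23
P(Y=2 | obs) = 1/36 / 23/252 = 7/23

P(Y = 2 | obs) = 7/23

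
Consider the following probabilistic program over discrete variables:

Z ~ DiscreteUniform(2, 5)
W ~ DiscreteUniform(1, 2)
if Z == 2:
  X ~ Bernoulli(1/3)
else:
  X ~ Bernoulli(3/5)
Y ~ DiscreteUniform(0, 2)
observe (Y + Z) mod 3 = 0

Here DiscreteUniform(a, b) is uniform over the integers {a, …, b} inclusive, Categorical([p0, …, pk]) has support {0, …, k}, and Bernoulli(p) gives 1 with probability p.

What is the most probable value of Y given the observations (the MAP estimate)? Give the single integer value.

Enumerate traces; 16 have nonzero weight after conditioning:
  (Z=2, W=1, X=0, Y=1) weight 1/36
  (Z=2, W=1, X=1, Y=1) weight 1/72
  (Z=2, W=2, X=0, Y=1) weight 1/36
  (Z=2, W=2, X=1, Y=1) weight 1/72
  (Z=3, W=1, X=0, Y=0) weight 1/60
  (Z=3, W=1, X=1, Y=0) weight 1/40
  (Z=3, W=2, X=0, Y=0) weight 1/60
  (Z=3, W=2, X=1, Y=0) weight 1/40
  (Z=4, W=1, X=0, Y=2) weight 1/60
  … 7 more
Group by Y:
  weight(Y=0) = 1/12
  weight(Y=1) = 1/6
  weight(Y=2) = 1/12
Total weight = 1/12 + 1/6 + 1/12 = 1/3
P(Y=0 | obs) = 1/12 / 1/3 = 1/4
P(Y=1 | obs) = 1/6 / 1/3 = 1/2
P(Y=2 | obs) = 1/12 / 1/3 = 1/4
argmax = 1

argmax_v P(Y = v | obs) = 1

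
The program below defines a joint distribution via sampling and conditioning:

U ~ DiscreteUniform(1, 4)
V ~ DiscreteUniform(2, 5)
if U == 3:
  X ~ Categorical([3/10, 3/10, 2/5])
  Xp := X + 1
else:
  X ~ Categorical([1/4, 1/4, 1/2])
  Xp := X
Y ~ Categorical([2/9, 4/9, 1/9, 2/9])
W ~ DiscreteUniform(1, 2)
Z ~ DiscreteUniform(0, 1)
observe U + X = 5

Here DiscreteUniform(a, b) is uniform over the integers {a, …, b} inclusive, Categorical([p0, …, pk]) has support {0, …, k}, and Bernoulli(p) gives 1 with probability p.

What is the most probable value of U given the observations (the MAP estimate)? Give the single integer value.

Enumerate traces; 128 have nonzero weight after conditioning:
  (U=3, V=2, X=2, Y=0, W=1, Z=0) weight 1/720
  (U=3, V=2, X=2, Y=0, W=1, Z=1) weight 1/720
  (U=3, V=2, X=2, Y=0, W=2, Z=0) weight 1/720
  (U=3, V=2, X=2, Y=0, W=2, Z=1) weight 1/720
  (U=3, V=2, X=2, Y=1, W=1, Z=0) weight 1/360
  (U=3, V=2, X=2, Y=1, W=1, Z=1) weight 1/360
  (U=3, V=2, X=2, Y=1, W=2, Z=0) weight 1/360
  (U=3, V=2, X=2, Y=1, W=2, Z=1) weight 1/360
  (U=4, V=2, X=1, Y=0, W=1, Z=0) weight 1/1152
  … 119 more
Group by U:
  weight(U=3) = 1/10
  weight(U=4) = 1/16
Total weight = 1/10 + 1/16 = 13/80
P(U=3 | obs) = 1/10 / 13/80 = 8/13
P(U=4 | obs) = 1/16 / 13/80 = 5/13
argmax = 3

argmax_v P(U = v | obs) = 3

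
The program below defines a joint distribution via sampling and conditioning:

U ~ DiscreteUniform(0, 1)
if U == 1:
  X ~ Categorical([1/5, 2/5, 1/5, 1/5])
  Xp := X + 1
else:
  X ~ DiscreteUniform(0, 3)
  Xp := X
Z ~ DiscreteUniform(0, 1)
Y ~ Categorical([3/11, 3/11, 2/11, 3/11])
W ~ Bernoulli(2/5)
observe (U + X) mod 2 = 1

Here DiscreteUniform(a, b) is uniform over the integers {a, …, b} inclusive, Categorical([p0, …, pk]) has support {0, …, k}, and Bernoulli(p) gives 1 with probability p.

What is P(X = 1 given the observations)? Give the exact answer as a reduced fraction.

Enumerate traces; 64 have nonzero weight after conditioning:
  (U=0, X=1, Z=0, Y=0, W=0) weight 9/880
  (U=0, X=1, Z=0, Y=0, W=1) weight 3/440
  (U=0, X=1, Z=0, Y=1, W=0) weight 9/880
  (U=0, X=1, Z=0, Y=1, W=1) weight 3/440
  (U=0, X=1, Z=0, Y=2, W=0) weight 3/440
  (U=0, X=1, Z=0, Y=2, W=1) weight 1/220
  (U=0, X=1, Z=0, Y=3, W=0) weight 9/880
  (U=0, X=1, Z=0, Y=3, W=1) weight 3/440
  (U=0, X=3, Z=0, Y=0, W=0) weight 9/880
  (U=1, X=0, Z=0, Y=0, W=0) weight 9/1100
  … 54 more
Group by X:
  weight(X=0) = 1/10
  weight(X=1) = 1/8
  weight(X=2) = 1/10
  weight(X=3) = 1/8
Total weight = 1/10 + 1/8 + 1/10 + 1/8 = 9/20
P(X=0 | obs) = 1/10 / 9/20 = 2/9
P(X=1 | obs) = 1/8 / 9/20 = 5/18
P(X=2 | obs) = 1/10 / 9/20 = 2/9
P(X=3 | obs) = 1/8 / 9/20 = 5/18

P(X = 1 | obs) = 5/18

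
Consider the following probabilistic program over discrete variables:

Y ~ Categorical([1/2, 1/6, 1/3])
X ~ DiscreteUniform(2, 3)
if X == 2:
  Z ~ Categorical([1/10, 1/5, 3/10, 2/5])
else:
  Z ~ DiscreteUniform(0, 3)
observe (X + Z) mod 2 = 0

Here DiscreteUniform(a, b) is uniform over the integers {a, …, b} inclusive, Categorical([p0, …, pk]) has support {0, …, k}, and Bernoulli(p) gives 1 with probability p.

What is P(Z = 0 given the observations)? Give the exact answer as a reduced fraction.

P(Z = 0 | obs) = 1/9

Enumerate traces; 12 have nonzero weight after conditioning:
  (Y=0, X=2, Z=0) weight 1/40
  (Y=0, X=2, Z=2) weight 3/40
  (Y=0, X=3, Z=1) weight 1/16
  (Y=0, X=3, Z=3) weight 1/16
  (Y=1, X=2, Z=0) weight 1/120
  (Y=1, X=2, Z=2) weight 1/40
  (Y=1, X=3, Z=1) weight 1/48
  (Y=1, X=3, Z=3) weight 1/48
  … 4 more
Group by Z:
  weight(Z=0) = 1/20
  weight(Z=1) = 1/8
  weight(Z=2) = 3/20
  weight(Z=3) = 1/8
Total weight = 1/20 + 1/8 + 3/20 + 1/8 = 9/20
P(Z=0 | obs) = 1/20 / 9/20 = 1/9
P(Z=1 | obs) = 1/8 / 9/20 = 5/18
P(Z=2 | obs) = 3/20 / 9/20 = 1/3
P(Z=3 | obs) = 1/8 / 9/20 = 5/18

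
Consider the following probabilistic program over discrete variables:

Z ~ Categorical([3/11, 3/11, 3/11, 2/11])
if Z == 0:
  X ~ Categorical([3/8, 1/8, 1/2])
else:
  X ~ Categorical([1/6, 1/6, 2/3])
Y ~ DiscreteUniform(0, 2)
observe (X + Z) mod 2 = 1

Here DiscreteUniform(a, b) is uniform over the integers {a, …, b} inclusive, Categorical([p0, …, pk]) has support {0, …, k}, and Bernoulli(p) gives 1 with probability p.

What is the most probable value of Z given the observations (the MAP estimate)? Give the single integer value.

argmax_v P(Z = v | obs) = 1

Enumerate traces; 18 have nonzero weight after conditioning:
  (Z=0, X=1, Y=0) weight 1/88
  (Z=0, X=1, Y=1) weight 1/88
  (Z=0, X=1, Y=2) weight 1/88
  (Z=1, X=0, Y=0) weight 1/66
  (Z=1, X=0, Y=1) weight 1/66
  (Z=1, X=0, Y=2) weight 1/66
  (Z=1, X=2, Y=0) weight 2/33
  (Z=1, X=2, Y=1) weight 2/33
  (Z=2, X=1, Y=0) weight 1/66
  (Z=3, X=0, Y=0) weight 1/99
  … 8 more
Group by Z:
  weight(Z=0) = 3/88
  weight(Z=1) = 5/22
  weight(Z=2) = 1/22
  weight(Z=3) = 5/33
Total weight = 3/88 + 5/22 + 1/22 + 5/33 = 11/24
P(Z=0 | obs) = 3/88 / 11/24 = 9/121
P(Z=1 | obs) = 5/22 / 11/24 = 60/121
P(Z=2 | obs) = 1/22 / 11/24 = 12/121
P(Z=3 | obs) = 5/33 / 11/24 = 40/121
argmax = 1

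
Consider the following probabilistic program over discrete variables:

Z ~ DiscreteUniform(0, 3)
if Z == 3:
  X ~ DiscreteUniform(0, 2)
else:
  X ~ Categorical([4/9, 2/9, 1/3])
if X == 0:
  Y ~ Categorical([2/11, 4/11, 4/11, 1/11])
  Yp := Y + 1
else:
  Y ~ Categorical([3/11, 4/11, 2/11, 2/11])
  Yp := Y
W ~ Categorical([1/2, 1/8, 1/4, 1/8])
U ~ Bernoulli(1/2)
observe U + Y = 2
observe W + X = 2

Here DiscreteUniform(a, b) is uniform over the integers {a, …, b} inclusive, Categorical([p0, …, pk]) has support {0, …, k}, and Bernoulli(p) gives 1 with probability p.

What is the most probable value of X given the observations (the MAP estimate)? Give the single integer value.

argmax_v P(X = v | obs) = 2

Enumerate traces; 24 have nonzero weight after conditioning:
  (Z=0, X=0, Y=1, W=2, U=1) weight 1/198
  (Z=0, X=0, Y=2, W=2, U=0) weight 1/198
  (Z=0, X=1, Y=1, W=1, U=1) weight 1/792
  (Z=0, X=1, Y=2, W=1, U=0) weight 1/1584
  (Z=0, X=2, Y=1, W=0, U=1) weight 1/132
  (Z=0, X=2, Y=2, W=0, U=0) weight 1/264
  (Z=1, X=0, Y=1, W=2, U=1) weight 1/198
  (Z=1, X=0, Y=2, W=2, U=0) weight 1/198
  … 16 more
Group by X:
  weight(X=0) = 5/132
  weight(X=1) = 3/352
  weight(X=2) = 1/22
Total weight = 5/132 + 3/352 + 1/22 = 97/1056
P(X=0 | obs) = 5/132 / 97/1056 = 40/97
P(X=1 | obs) = 3/352 / 97/1056 = 9/97
P(X=2 | obs) = 1/22 / 97/1056 = 48/97
argmax = 2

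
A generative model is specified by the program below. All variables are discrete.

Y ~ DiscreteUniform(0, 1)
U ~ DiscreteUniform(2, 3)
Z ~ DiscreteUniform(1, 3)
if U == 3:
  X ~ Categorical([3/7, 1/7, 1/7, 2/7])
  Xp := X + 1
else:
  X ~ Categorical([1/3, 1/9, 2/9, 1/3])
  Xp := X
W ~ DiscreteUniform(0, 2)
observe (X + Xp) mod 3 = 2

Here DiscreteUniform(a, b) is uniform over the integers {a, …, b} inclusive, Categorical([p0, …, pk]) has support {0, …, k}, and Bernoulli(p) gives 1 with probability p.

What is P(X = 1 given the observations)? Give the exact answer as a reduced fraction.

Enumerate traces; 36 have nonzero weight after conditioning:
  (Y=0, U=2, Z=1, X=1, W=0) weight 1/324
  (Y=0, U=2, Z=1, X=1, W=1) weight 1/324
  (Y=0, U=2, Z=1, X=1, W=2) weight 1/324
  (Y=0, U=2, Z=2, X=1, W=0) weight 1/324
  (Y=0, U=2, Z=2, X=1, W=1) weight 1/324
  (Y=0, U=2, Z=2, X=1, W=2) weight 1/324
  (Y=0, U=2, Z=3, X=1, W=0) weight 1/324
  (Y=0, U=2, Z=3, X=1, W=1) weight 1/324
  (Y=0, U=3, Z=1, X=2, W=0) weight 1/252
  … 27 more
Group by X:
  weight(X=1) = 1/18
  weight(X=2) = 1/14
Total weight = 1/18 + 1/14 = 8/63
P(X=1 | obs) = 1/18 / 8/63 = 7/16
P(X=2 | obs) = 1/14 / 8/63 = 9/16

P(X = 1 | obs) = 7/16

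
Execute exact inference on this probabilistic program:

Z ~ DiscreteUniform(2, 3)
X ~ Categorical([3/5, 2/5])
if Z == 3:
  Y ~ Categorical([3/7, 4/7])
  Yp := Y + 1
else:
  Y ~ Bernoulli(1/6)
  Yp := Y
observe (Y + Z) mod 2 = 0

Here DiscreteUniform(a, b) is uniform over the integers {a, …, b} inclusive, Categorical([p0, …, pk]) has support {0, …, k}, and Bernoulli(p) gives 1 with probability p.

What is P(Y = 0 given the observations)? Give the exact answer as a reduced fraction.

Enumerate traces; 4 have nonzero weight after conditioning:
  (Z=2, X=0, Y=0) weight 1/4
  (Z=2, X=1, Y=0) weight 1/6
  (Z=3, X=0, Y=1) weight 6/35
  (Z=3, X=1, Y=1) weight 4/35
Group by Y:
  weight(Y=0) = 5/12
  weight(Y=1) = 2/7
Total weight = 5/12 + 2/7 = 59/84
P(Y=0 | obs) = 5/12 / 59/84 = 35/59
P(Y=1 | obs) = 2/7 / 59/84 = 24/59

P(Y = 0 | obs) = 35/59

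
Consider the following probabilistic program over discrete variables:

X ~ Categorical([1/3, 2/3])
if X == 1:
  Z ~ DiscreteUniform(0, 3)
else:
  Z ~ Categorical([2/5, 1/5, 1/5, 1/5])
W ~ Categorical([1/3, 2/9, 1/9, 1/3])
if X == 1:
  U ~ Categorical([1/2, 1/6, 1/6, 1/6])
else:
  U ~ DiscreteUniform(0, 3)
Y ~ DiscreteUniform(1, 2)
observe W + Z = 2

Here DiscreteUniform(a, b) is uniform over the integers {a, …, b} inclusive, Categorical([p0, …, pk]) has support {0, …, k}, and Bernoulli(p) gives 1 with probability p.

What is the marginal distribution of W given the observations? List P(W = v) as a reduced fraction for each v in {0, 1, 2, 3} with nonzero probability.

P(W=0) = 21/44, P(W=1) = 7/22, P(W=2) = 9/44

Enumerate traces; 48 have nonzero weight after conditioning:
  (X=0, Z=0, W=2, U=0, Y=1) weight 1/540
  (X=0, Z=0, W=2, U=0, Y=2) weight 1/540
  (X=0, Z=0, W=2, U=1, Y=1) weight 1/540
  (X=0, Z=0, W=2, U=1, Y=2) weight 1/540
  (X=0, Z=0, W=2, U=2, Y=1) weight 1/540
  (X=0, Z=0, W=2, U=2, Y=2) weight 1/540
  (X=0, Z=0, W=2, U=3, Y=1) weight 1/540
  (X=0, Z=0, W=2, U=3, Y=2) weight 1/540
  (X=0, Z=1, W=1, U=0, Y=1) weight 1/540
  (X=0, Z=2, W=0, U=0, Y=1) weight 1/360
  … 38 more
Group by W:
  weight(W=0) = 7/90
  weight(W=1) = 7/135
  weight(W=2) = 1/30
Total weight = 7/90 + 7/135 + 1/30 = 22/135
P(W=0 | obs) = 7/90 / 22/135 = 21/44
P(W=1 | obs) = 7/135 / 22/135 = 7/22
P(W=2 | obs) = 1/30 / 22/135 = 9/44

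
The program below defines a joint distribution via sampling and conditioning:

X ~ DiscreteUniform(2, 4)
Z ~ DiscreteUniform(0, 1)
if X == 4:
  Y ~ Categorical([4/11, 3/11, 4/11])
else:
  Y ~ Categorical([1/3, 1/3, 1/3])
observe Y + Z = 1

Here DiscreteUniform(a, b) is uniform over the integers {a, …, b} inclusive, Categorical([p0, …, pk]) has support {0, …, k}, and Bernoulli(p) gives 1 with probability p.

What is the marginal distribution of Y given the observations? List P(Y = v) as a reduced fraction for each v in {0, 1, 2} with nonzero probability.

P(Y=0) = 34/65, P(Y=1) = 31/65

Enumerate traces; 6 have nonzero weight after conditioning:
  (X=2, Z=0, Y=1) weight 1/18
  (X=2, Z=1, Y=0) weight 1/18
  (X=3, Z=0, Y=1) weight 1/18
  (X=3, Z=1, Y=0) weight 1/18
  (X=4, Z=0, Y=1) weight 1/22
  (X=4, Z=1, Y=0) weight 2/33
Group by Y:
  weight(Y=0) = 17/99
  weight(Y=1) = 31/198
Total weight = 17/99 + 31/198 = 65/198
P(Y=0 | obs) = 17/99 / 65/198 = 34/65
P(Y=1 | obs) = 31/198 / 65/198 = 31/65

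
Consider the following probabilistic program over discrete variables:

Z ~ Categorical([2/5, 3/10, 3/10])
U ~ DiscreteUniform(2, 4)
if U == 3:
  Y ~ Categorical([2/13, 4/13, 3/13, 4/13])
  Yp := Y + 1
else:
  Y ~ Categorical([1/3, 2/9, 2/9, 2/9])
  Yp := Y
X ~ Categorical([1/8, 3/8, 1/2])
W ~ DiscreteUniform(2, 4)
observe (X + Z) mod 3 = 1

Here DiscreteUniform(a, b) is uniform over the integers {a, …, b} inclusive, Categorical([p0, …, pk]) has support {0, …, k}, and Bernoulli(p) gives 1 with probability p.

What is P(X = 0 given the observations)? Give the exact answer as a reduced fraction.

P(X = 0 | obs) = 1/9

Enumerate traces; 108 have nonzero weight after conditioning:
  (Z=0, U=2, Y=0, X=1, W=2) weight 1/180
  (Z=0, U=2, Y=0, X=1, W=3) weight 1/180
  (Z=0, U=2, Y=0, X=1, W=4) weight 1/180
  (Z=0, U=2, Y=1, X=1, W=2) weight 1/270
  (Z=0, U=2, Y=1, X=1, W=3) weight 1/270
  (Z=0, U=2, Y=1, X=1, W=4) weight 1/270
  (Z=0, U=2, Y=2, X=1, W=2) weight 1/270
  (Z=0, U=2, Y=2, X=1, W=3) weight 1/270
  (Z=1, U=2, Y=0, X=0, W=2) weight 1/720
  (Z=2, U=2, Y=0, X=2, W=2) weight 1/180
  … 98 more
Group by X:
  weight(X=0) = 3/80
  weight(X=1) = 3/20
  weight(X=2) = 3/20
Total weight = 3/80 + 3/20 + 3/20 = 27/80
P(X=0 | obs) = 3/80 / 27/80 = 1/9
P(X=1 | obs) = 3/20 / 27/80 = 4/9
P(X=2 | obs) = 3/20 / 27/80 = 4/9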